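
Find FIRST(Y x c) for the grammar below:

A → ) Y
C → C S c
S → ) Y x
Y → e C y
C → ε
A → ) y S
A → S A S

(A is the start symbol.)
FIRST sets of the non-terminals involved (from the grammar, by fixed-point iteration):
  FIRST(Y) = { 'e' }

To compute FIRST(Y x c), process the symbols left to right:
Symbol Y is a non-terminal. Add FIRST(Y) \ {ε} = { 'e' }
Y is not nullable (ε ∉ FIRST(Y)), so stop here.
FIRST(Y x c) = { 'e' }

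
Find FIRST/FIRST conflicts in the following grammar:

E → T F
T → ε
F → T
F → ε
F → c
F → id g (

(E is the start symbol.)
Yes. F → T / F → ε on { ε }

A FIRST/FIRST conflict occurs when two productions N → α and N → β for the same non-terminal have FIRST(α) ∩ FIRST(β) ≠ ∅ (with ε ∈ FIRST of a nullable right-hand side, so two nullable alternatives also conflict).

FIRST sets of the non-terminals at (or reachable through a nullable prefix from) the front of some alternative:
  FIRST(T) = { ε }

Productions for F:
  F → T: FIRST = { ε }
  F → ε: FIRST = { ε }
  F → c: FIRST = { 'c' }
  F → id g (: FIRST = { 'id' }
E, T have only one production, so no FIRST/FIRST conflict is possible there.

Conflict for F: F → T and F → ε
  Overlap: { ε }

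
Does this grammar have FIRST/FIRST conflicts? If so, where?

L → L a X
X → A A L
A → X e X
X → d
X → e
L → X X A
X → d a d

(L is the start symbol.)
A FIRST/FIRST conflict occurs when two productions N → α and N → β for the same non-terminal have FIRST(α) ∩ FIRST(β) ≠ ∅ (with ε ∈ FIRST of a nullable right-hand side, so two nullable alternatives also conflict).

FIRST sets of the non-terminals at (or reachable through a nullable prefix from) the front of some alternative:
  FIRST(L) = { 'd', 'e' }
  FIRST(X) = { 'd', 'e' }
  FIRST(A) = { 'd', 'e' }

Productions for L:
  L → L a X: FIRST = { 'd', 'e' }
  L → X X A: FIRST = { 'd', 'e' }
Productions for X:
  X → A A L: FIRST = { 'd', 'e' }
  X → d: FIRST = { 'd' }
  X → e: FIRST = { 'e' }
  X → d a d: FIRST = { 'd' }
A has only one production, so no FIRST/FIRST conflict is possible there.

Conflict for L: L → L a X and L → X X A
  Overlap: { 'd', 'e' }
Conflict for X: X → A A L and X → d
  Overlap: { 'd' }
Conflict for X: X → A A L and X → e
  Overlap: { 'e' }
Conflict for X: X → A A L and X → d a d
  Overlap: { 'd' }
Conflict for X: X → d and X → d a d
  Overlap: { 'd' }

Answer: Yes. L → L a X / L → X X A on { 'd', 'e' }; X → A A L / X → d on { 'd' }; X → A A L / X → e on { 'e' }; X → A A L / X → d a d on { 'd' }; X → d / X → d a d on { 'd' }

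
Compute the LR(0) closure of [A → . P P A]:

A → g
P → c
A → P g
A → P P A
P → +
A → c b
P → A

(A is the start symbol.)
Start with: [A → . P P A]
  [A → . P P A] has the dot before P: add [P → . c], [P → . +], [P → . A]
  [P → . A] has the dot before A: add [A → . g], [A → . P g], [A → . c b]
No further items can be added.

CLOSURE = { [A → . P P A], [A → . P g], [A → . c b], [A → . g], [P → . +], [P → . A], [P → . c] }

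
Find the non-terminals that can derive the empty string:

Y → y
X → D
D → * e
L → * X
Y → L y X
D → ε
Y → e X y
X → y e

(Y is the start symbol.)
{ 'D', 'X' }

A non-terminal is nullable if it can derive ε (the empty string): either it has an ε-production, or it has a production whose right-hand side consists entirely of nullable non-terminals.

ε-productions: D → ε
So D is immediately nullable.
X → D: every symbol on the right is nullable, so X is nullable too.
No further non-terminal can be added: every production for the remaining non-terminals contains a terminal or a non-nullable non-terminal.
Nullable = { 'D', 'X' }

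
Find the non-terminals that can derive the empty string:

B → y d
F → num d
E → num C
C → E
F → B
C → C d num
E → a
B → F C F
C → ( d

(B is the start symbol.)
None

A non-terminal is nullable if it can derive ε (the empty string): either it has an ε-production, or it has a production whose right-hand side consists entirely of nullable non-terminals.

There are no ε-productions, so no non-terminal can derive ε.
No non-terminals are nullable.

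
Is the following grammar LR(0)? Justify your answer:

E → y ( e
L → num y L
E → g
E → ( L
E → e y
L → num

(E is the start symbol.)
A grammar is LR(0) if no state in the canonical LR(0) collection has:
  - both a shift item (dot before a terminal) and a complete item (shift-reduce conflict), or
  - two or more complete items (reduce-reduce conflict; the accept item [E' → E .] counts as a complete item here).

Augment with E' → E and build the canonical LR(0) collection (I0 = CLOSURE({[E' → . E]}), then GOTO on every symbol after a dot until no new states appear). It has 13 states:
  I0: { [E → . ( L], [E → . e y], [E → . g], [E → . y ( e], [E' → . E] }  — shift
  I1: { [E → ( . L], [L → . num y L], [L → . num] }  — shift
  I2: { [E' → E .] }  — accept
  I3: { [E → e . y] }  — shift
  I4: { [E → g .] }  — reduce
  I5: { [E → y . ( e] }  — shift
  I6: { [E → y ( . e] }  — shift
  I7: { [E → y ( e .] }  — reduce
  I8: { [E → e y .] }  — reduce
  I9: { [E → ( L .] }  — reduce
  I10: { [L → num . y L], [L → num .] }  — shift, reduce
  I11: { [L → . num y L], [L → . num], [L → num y . L] }  — shift
  I12: { [L → num y L .] }  — reduce

Conflict in state I10:
  Shift-reduce conflict between [L → num .] and [L → num . y L]
So the grammar is NOT LR(0).

Answer: No. Shift-reduce conflict between [L → num .] and [L → num . y L]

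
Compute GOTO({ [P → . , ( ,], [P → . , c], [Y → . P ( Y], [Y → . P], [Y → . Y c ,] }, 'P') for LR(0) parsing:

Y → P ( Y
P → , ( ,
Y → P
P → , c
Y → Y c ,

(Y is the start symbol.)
{ [Y → P . ( Y], [Y → P .] }

GOTO(I, 'P') = CLOSURE({ [A → αX.β] : [A → α.Xβ] ∈ I, X = 'P' })

Items with dot before 'P', with the dot advanced:
  [Y → . P] → [Y → P .]
  [Y → . P ( Y] → [Y → P . ( Y]
Closure adds nothing (no advanced item has the dot before a non-terminal).

GOTO = { [Y → P . ( Y], [Y → P .] }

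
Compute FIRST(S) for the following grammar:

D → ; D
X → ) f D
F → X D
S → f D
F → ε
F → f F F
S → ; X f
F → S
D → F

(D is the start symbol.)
{ ';', 'f' }

To compute FIRST(S), examine every production with S on the left-hand side, reading each right-hand side left to right until a non-nullable symbol is reached.

From S → f D:
  - f is a terminal: add 'f' and stop
From S → ; X f:
  - ';' is a terminal: add ';' and stop

Collecting: FIRST(S) = { ';', 'f' }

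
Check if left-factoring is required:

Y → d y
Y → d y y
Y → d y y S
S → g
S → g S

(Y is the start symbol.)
Yes, Y has productions with common prefix 'd y'; S has productions with common prefix 'g'

Left-factoring is needed when two productions for the same non-terminal
share a common prefix on the right-hand side.

Productions for Y:
  Y → d y
  Y → d y y
  Y → d y y S
Productions for S:
  S → g
  S → g S

Found common prefix 'd y' in productions for Y
Found common prefix 'g' in productions for S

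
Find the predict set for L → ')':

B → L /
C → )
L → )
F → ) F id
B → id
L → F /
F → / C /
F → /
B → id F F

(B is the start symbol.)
{ ')' }

PREDICT(L → ')') = (FIRST(RHS) \ {ε}) ∪ (FOLLOW(L) if ε ∈ FIRST(RHS), i.e. RHS ⇒* ε)
FIRST(')') = { ')' }
ε ∉ FIRST(')'), so FOLLOW(L) is not added.
PREDICT(L → ')') = { ')' }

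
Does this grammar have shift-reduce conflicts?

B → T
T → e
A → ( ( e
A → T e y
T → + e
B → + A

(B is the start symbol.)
Augment with B' → B and build the canonical LR(0) collection (I0 = CLOSURE({[B' → . B]}), then GOTO on every symbol after a dot until no new states appear). It has 15 states:
  I0: { [B → . + A], [B → . T], [B' → . B], [T → . + e], [T → . e] }  — shift
  I1: { [A → . ( ( e], [A → . T e y], [B → + . A], [T → + . e], [T → . + e], [T → . e] }  — shift
  I2: { [B' → B .] }  — accept
  I3: { [B → T .] }  — reduce
  I4: { [T → e .] }  — reduce
  I5: { [A → ( . ( e] }  — shift
  I6: { [T → + . e] }  — shift
  I7: { [B → + A .] }  — reduce
  I8: { [A → T . e y] }  — shift
  I9: { [T → + e .], [T → e .] }  — 2 reduces
  I10: { [A → T e . y] }  — shift
  I11: { [A → T e y .] }  — reduce
  I12: { [T → + e .] }  — reduce
  I13: { [A → ( ( . e] }  — shift
  I14: { [A → ( ( e .] }  — reduce

No state contains both a complete item and a shift item.

Answer: No shift-reduce conflicts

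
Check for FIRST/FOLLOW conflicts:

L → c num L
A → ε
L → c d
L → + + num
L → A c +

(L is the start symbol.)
A FIRST/FOLLOW conflict occurs when a non-terminal N has a nullable alternative N → β (β ⇒* ε) and another alternative N → α with FIRST(α) ∩ FOLLOW(N) ≠ ∅: on such a lookahead the parser cannot decide between expanding α and letting N vanish via β.

Nullable non-terminals: A.
A has a nullable alternative but only one production, so nothing to check.

L has no nullable alternative, so no FIRST/FOLLOW check is needed there.

No FIRST/FOLLOW conflicts found.

Answer: No FIRST/FOLLOW conflicts.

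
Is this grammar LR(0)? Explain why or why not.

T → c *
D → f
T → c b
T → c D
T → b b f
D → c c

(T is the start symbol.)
Yes, the grammar is LR(0)

A grammar is LR(0) if no state in the canonical LR(0) collection has:
  - both a shift item (dot before a terminal) and a complete item (shift-reduce conflict), or
  - two or more complete items (reduce-reduce conflict; the accept item [T' → T .] counts as a complete item here).

Augment with T' → T and build the canonical LR(0) collection (I0 = CLOSURE({[T' → . T]}), then GOTO on every symbol after a dot until no new states appear). It has 12 states:
  I0: { [T → . b b f], [T → . c *], [T → . c D], [T → . c b], [T' → . T] }  — shift
  I1: { [T' → T .] }  — accept
  I2: { [T → b . b f] }  — shift
  I3: { [D → . c c], [D → . f], [T → c . *], [T → c . D], [T → c . b] }  — shift
  I4: { [T → c * .] }  — reduce
  I5: { [T → c D .] }  — reduce
  I6: { [T → c b .] }  — reduce
  I7: { [D → c . c] }  — shift
  I8: { [D → f .] }  — reduce
  I9: { [D → c c .] }  — reduce
  I10: { [T → b b . f] }  — shift
  I11: { [T → b b f .] }  — reduce

Every state is either a pure shift/goto state or contains exactly one complete item and nothing to shift — no conflicts. The grammar is LR(0).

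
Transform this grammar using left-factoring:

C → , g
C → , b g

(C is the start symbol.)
Left-factoring transforms A → αβ₁ | αβ₂ into A → αA' and A' → β₁ | β₂
(α is the longest common prefix among the alternatives). Repeat until
no nonterminal has two alternatives with a common prefix.

Round 1: C has alternatives sharing prefix ','. Introduce C': C → , C'
  Add: C' → g
  Add: C' → b g

No remaining common prefixes — done.

Resulting grammar:
C → , C'
C' → g
C' → b g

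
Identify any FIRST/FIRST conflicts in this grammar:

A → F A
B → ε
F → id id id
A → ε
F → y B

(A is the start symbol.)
No FIRST/FIRST conflicts.

A FIRST/FIRST conflict occurs when two productions N → α and N → β for the same non-terminal have FIRST(α) ∩ FIRST(β) ≠ ∅ (with ε ∈ FIRST of a nullable right-hand side, so two nullable alternatives also conflict).

FIRST sets of the non-terminals at (or reachable through a nullable prefix from) the front of some alternative:
  FIRST(F) = { 'id', 'y' }

Productions for A:
  A → F A: FIRST = { 'id', 'y' }
  A → ε: FIRST = { ε }
Productions for F:
  F → id id id: FIRST = { 'id' }
  F → y B: FIRST = { 'y' }
B has only one production, so no FIRST/FIRST conflict is possible there.

All alternatives of each non-terminal have pairwise disjoint FIRST sets.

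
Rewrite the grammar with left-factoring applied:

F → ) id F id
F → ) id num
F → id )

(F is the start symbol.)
F → ) id F'
F' → F id
F' → num
F → id )

Left-factoring transforms A → αβ₁ | αβ₂ into A → αA' and A' → β₁ | β₂
(α is the longest common prefix among the alternatives). Repeat until
no nonterminal has two alternatives with a common prefix.

Round 1: F has alternatives sharing prefix ') id'. Introduce F': F → ) id F'
  Add: F' → F id
  Add: F' → num

No remaining common prefixes — done.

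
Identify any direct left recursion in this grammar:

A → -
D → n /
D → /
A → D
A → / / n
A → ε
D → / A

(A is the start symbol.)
No direct left recursion

A → -: starts with '-'
D → n /: starts with n
D → /: starts with '/'
A → D: starts with D
A → / / n: starts with '/'
A → ε: starts with ε
D → / A: starts with '/'

No direct left recursion found.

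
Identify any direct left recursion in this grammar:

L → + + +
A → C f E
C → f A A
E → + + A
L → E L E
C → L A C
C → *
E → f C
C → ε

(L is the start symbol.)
No direct left recursion

Direct left recursion occurs when N → N α for some non-terminal N (the right-hand side begins with the left-hand side itself).

L → + + +: starts with '+'
A → C f E: starts with C
C → f A A: starts with f
E → + + A: starts with '+'
L → E L E: starts with E
C → L A C: starts with L
C → *: starts with '*'
E → f C: starts with f
C → ε: starts with ε

No direct left recursion found.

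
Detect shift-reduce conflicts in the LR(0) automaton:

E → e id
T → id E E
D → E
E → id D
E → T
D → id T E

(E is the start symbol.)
A shift-reduce conflict occurs when an LR(0) state has both:
  - a complete (reduce) item [A → α .] (dot at the end), and
  - a shift item [B → β . c γ] (dot before a terminal).

Augment with E' → E and build the canonical LR(0) collection (I0 = CLOSURE({[E' → . E]}), then GOTO on every symbol after a dot until no new states appear). It has 12 states:
  I0: { [E → . T], [E → . e id], [E → . id D], [E' → . E], [T → . id E E] }  — shift
  I1: { [E' → E .] }  — accept
  I2: { [E → T .] }  — reduce
  I3: { [E → e . id] }  — shift
  I4: { [D → . E], [D → . id T E], [E → . T], [E → . e id], [E → . id D], [E → id . D], [T → . id E E], [T → id . E E] }  — shift
  I5: { [E → id D .] }  — reduce
  I6: { [D → E .], [E → . T], [E → . e id], [E → . id D], [T → . id E E], [T → id E . E] }  — shift, reduce
  I7: { [D → . E], [D → . id T E], [D → id . T E], [E → . T], [E → . e id], [E → . id D], [E → id . D], [T → . id E E], [T → id . E E] }  — shift
  I8: { [D → id T . E], [E → . T], [E → . e id], [E → . id D], [E → T .], [T → . id E E] }  — shift, reduce
  I9: { [D → id T E .] }  — reduce
  I10: { [T → id E E .] }  — reduce
  I11: { [E → e id .] }  — reduce

I6 contains reduce item [D → E .] and shift items [E → . e id], [E → . id D], [T → . id E E] — shift-reduce conflict.
I8 contains reduce item [E → T .] and shift items [E → . e id], [E → . id D], [T → . id E E] — shift-reduce conflict.

Answer: Yes — I6: [D → E .] vs [E → . e id]; I8: [E → T .] vs [E → . e id]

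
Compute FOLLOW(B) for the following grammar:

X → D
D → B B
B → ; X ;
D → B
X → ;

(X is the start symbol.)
{ $, ';' }

In D → B B: B is followed by B, add FIRST(B) \ {ε} = { ';' }
In D → B B: B is at the end, add FOLLOW(D)
In D → B: B is at the end, add FOLLOW(D)

The FOLLOW sets referred to above (computed the same way, to a fixed point):
  FOLLOW(D) = { $, ';' }

Taking the union: FOLLOW(B) = { $, ';' }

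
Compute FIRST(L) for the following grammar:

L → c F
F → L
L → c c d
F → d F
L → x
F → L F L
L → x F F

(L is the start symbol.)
From L → c F:
  - c is a terminal: add 'c' and stop
From L → c c d:
  - c is a terminal: add 'c' and stop
From L → x:
  - x is a terminal: add 'x' and stop
From L → x F F:
  - x is a terminal: add 'x' and stop

Collecting: FIRST(L) = { 'c', 'x' }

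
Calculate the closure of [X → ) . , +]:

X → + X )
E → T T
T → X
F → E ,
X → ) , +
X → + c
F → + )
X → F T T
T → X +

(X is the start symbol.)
Start with: [X → ) . , +]
The dot precedes the terminal ',', so nothing is added.

CLOSURE = { [X → ) . , +] }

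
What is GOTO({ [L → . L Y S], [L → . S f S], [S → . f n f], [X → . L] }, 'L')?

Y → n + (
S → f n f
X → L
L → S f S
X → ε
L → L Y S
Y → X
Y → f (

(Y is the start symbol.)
{ [L → . L Y S], [L → . S f S], [L → L . Y S], [S → . f n f], [X → . L], [X → .], [X → L .], [Y → . X], [Y → . f (], [Y → . n + (] }

GOTO(I, 'L') = CLOSURE({ [A → αX.β] : [A → α.Xβ] ∈ I, X = 'L' })

Items with dot before 'L', with the dot advanced:
  [L → . L Y S] → [L → L . Y S]
  [X → . L] → [X → L .]
Closure of the advanced items:
  [L → L . Y S] has the dot before Y: add [Y → . n + (], [Y → . X], [Y → . f (]
  [Y → . X] has the dot before X: add [X → . L], [X → .]
  [X → . L] has the dot before L: add [L → . S f S], [L → . L Y S]
  [L → . S f S] has the dot before S: add [S → . f n f]

GOTO = { [L → . L Y S], [L → . S f S], [L → L . Y S], [S → . f n f], [X → . L], [X → .], [X → L .], [Y → . X], [Y → . f (], [Y → . n + (] }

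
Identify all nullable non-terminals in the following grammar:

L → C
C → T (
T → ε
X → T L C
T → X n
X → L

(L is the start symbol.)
ε-productions: T → ε
So T is immediately nullable.
No further non-terminal can be added: every production for the remaining non-terminals contains a terminal or a non-nullable non-terminal.
Nullable = { 'T' }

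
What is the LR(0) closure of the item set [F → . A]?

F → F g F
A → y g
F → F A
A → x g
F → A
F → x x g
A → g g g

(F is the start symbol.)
Start with: [F → . A]
  [F → . A] has the dot before A: add [A → . y g], [A → . x g], [A → . g g g]
No further items can be added.

CLOSURE = { [A → . g g g], [A → . x g], [A → . y g], [F → . A] }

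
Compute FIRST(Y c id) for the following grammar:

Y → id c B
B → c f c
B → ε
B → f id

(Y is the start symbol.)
{ 'id' }

FIRST sets of the non-terminals involved (from the grammar, by fixed-point iteration):
  FIRST(Y) = { 'id' }

To compute FIRST(Y c id), process the symbols left to right:
Symbol Y is a non-terminal. Add FIRST(Y) \ {ε} = { 'id' }
Y is not nullable (ε ∉ FIRST(Y)), so stop here.
FIRST(Y c id) = { 'id' }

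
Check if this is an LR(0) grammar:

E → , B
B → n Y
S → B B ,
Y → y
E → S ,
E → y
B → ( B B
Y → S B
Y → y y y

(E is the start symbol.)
No. Shift-reduce conflict between [Y → y .] and [Y → y . y y]

A grammar is LR(0) if no state in the canonical LR(0) collection has:
  - both a shift item (dot before a terminal) and a complete item (shift-reduce conflict), or
  - two or more complete items (reduce-reduce conflict; the accept item [E' → E .] counts as a complete item here).

Augment with E' → E and build the canonical LR(0) collection (I0 = CLOSURE({[E' → . E]}), then GOTO on every symbol after a dot until no new states appear). It has 20 states:
  I0: { [B → . ( B B], [B → . n Y], [E → . , B], [E → . S ,], [E → . y], [E' → . E], [S → . B B ,] }  — shift
  I1: { [B → ( . B B], [B → . ( B B], [B → . n Y] }  — shift
  I2: { [B → . ( B B], [B → . n Y], [E → , . B] }  — shift
  I3: { [B → . ( B B], [B → . n Y], [S → B . B ,] }  — shift
  I4: { [E' → E .] }  — accept
  I5: { [E → S . ,] }  — shift
  I6: { [B → . ( B B], [B → . n Y], [B → n . Y], [S → . B B ,], [Y → . S B], [Y → . y y y], [Y → . y] }  — shift
  I7: { [E → y .] }  — reduce
  I8: { [B → . ( B B], [B → . n Y], [Y → S . B] }  — shift
  I9: { [B → n Y .] }  — reduce
  I10: { [Y → y . y y], [Y → y .] }  — shift, reduce
  I11: { [Y → y y . y] }  — shift
  I12: { [Y → y y y .] }  — reduce
  I13: { [Y → S B .] }  — reduce
  I14: { [E → S , .] }  — reduce
  I15: { [S → B B . ,] }  — shift
  I16: { [S → B B , .] }  — reduce
  I17: { [E → , B .] }  — reduce
  I18: { [B → ( B . B], [B → . ( B B], [B → . n Y] }  — shift
  I19: { [B → ( B B .] }  — reduce

Conflict in state I10:
  Shift-reduce conflict between [Y → y .] and [Y → y . y y]
So the grammar is NOT LR(0).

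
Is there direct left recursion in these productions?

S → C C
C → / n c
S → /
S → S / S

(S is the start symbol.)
Direct left recursion occurs when N → N α for some non-terminal N (the right-hand side begins with the left-hand side itself).

S → C C: starts with C
C → / n c: starts with '/'
S → /: starts with '/'
S → S / S: LEFT RECURSIVE (starts with S)

The grammar has direct left recursion on: S.

Answer: Yes, S is left-recursive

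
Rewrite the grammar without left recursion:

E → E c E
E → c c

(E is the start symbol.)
E → c c E'
E' → c E E'
E' → ε

E is directly left-recursive. The standard transformation for
  A → A α₁ | ... | A α_m | β₁ | ... | β_n
is
  A  → β₁ A' | ... | β_n A'
  A' → α₁ A' | ... | α_m A' | ε

E → c c becomes E → c c E'
E → E c E becomes E' → c E E'
Add E' → ε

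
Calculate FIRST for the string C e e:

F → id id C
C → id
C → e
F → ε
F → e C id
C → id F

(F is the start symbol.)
FIRST sets of the non-terminals involved (from the grammar, by fixed-point iteration):
  FIRST(C) = { 'e', 'id' }

To compute FIRST(C e e), process the symbols left to right:
Symbol C is a non-terminal. Add FIRST(C) \ {ε} = { 'e', 'id' }
C is not nullable (ε ∉ FIRST(C)), so stop here.
FIRST(C e e) = { 'e', 'id' }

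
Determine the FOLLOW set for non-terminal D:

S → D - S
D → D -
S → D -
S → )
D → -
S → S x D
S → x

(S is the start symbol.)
{ $, '-', 'x' }

To compute FOLLOW(D), find every occurrence of D on a right-hand side N → α D β: add FIRST(β) \ {ε}, and if β is empty or nullable also add FOLLOW(N). Iterate to a fixed point.

In S → D - S: D is followed by '-' S, add FIRST('-' S) \ {ε} = { '-' }
In D → D -: D is followed by '-', add FIRST('-') \ {ε} = { '-' }
In S → D -: D is followed by '-', add FIRST('-') \ {ε} = { '-' }
In S → S x D: D is at the end, add FOLLOW(S)

The FOLLOW sets referred to above (computed the same way, to a fixed point):
  FOLLOW(S) = { $, 'x' }

Taking the union: FOLLOW(D) = { $, '-', 'x' }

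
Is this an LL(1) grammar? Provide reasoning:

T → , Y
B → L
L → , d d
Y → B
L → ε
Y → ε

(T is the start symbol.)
Relevant sets:
  FIRST(B) = { ',', ε }
  FOLLOW(L) = { $ }
  FOLLOW(Y) = { $ }

For L:
  PREDICT(L → ',' d d) = { ',' }
  PREDICT(L → ε) = { $ }
For Y:
  PREDICT(Y → B) = { $, ',' }
  PREDICT(Y → ε) = { $ }
T, B have a single production, so nothing to check there.

Conflict found: Predict set conflict for Y: { $ }
The grammar is NOT LL(1).

Answer: No. Predict set conflict for Y: { $ }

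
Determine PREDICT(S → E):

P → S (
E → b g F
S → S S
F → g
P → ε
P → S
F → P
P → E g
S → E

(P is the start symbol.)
PREDICT(S → E) = (FIRST(RHS) \ {ε}) ∪ (FOLLOW(S) if ε ∈ FIRST(RHS), i.e. RHS ⇒* ε)
FIRST(E) = { 'b' }
FIRST(E) = { 'b' }
ε ∉ FIRST(E), so FOLLOW(S) is not added.
PREDICT(S → E) = { 'b' }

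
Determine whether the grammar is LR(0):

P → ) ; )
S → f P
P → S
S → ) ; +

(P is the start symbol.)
Yes, the grammar is LR(0)

Augment with P' → P and build the canonical LR(0) collection (I0 = CLOSURE({[P' → . P]}), then GOTO on every symbol after a dot until no new states appear). It has 9 states:
  I0: { [P → . ) ; )], [P → . S], [P' → . P], [S → . ) ; +], [S → . f P] }  — shift
  I1: { [P → ) . ; )], [S → ) . ; +] }  — shift
  I2: { [P' → P .] }  — accept
  I3: { [P → S .] }  — reduce
  I4: { [P → . ) ; )], [P → . S], [S → . ) ; +], [S → . f P], [S → f . P] }  — shift
  I5: { [S → f P .] }  — reduce
  I6: { [P → ) ; . )], [S → ) ; . +] }  — shift
  I7: { [P → ) ; ) .] }  — reduce
  I8: { [S → ) ; + .] }  — reduce

Every state is either a pure shift/goto state or contains exactly one complete item and nothing to shift — no conflicts. The grammar is LR(0).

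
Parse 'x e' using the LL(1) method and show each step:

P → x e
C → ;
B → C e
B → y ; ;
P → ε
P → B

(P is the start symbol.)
LL(1) parsing maintains a stack (initially the start symbol over $) and the input. At each step: if the stack top is a terminal, match it against the current input token; if it is a non-terminal N, replace it with the RHS of M[N, lookahead] (the unique production whose predict set contains the lookahead).

Stack is shown with the top on the left.

Stack  Input  Action
--------------------
P $    x e $  output P → x e
x e $  x e $  match 'x'
e $    e $    match 'e'
$      $      accept

The string is accepted.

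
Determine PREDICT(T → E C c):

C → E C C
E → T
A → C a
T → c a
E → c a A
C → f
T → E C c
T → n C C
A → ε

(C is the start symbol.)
{ 'c', 'n' }

PREDICT(T → E C c) = (FIRST(RHS) \ {ε}) ∪ (FOLLOW(T) if ε ∈ FIRST(RHS), i.e. RHS ⇒* ε)
FIRST(E) = { 'c', 'n' }
FIRST(E C c) = { 'c', 'n' }
ε ∉ FIRST(E C c), so FOLLOW(T) is not added.
PREDICT(T → E C c) = { 'c', 'n' }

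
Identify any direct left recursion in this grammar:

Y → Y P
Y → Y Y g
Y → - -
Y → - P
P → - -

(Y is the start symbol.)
Direct left recursion occurs when N → N α for some non-terminal N (the right-hand side begins with the left-hand side itself).

Y → Y P: LEFT RECURSIVE (starts with Y)
Y → Y Y g: LEFT RECURSIVE (starts with Y)
Y → - -: starts with '-'
Y → - P: starts with '-'
P → - -: starts with '-'

The grammar has direct left recursion on: Y.

Answer: Yes, Y is left-recursive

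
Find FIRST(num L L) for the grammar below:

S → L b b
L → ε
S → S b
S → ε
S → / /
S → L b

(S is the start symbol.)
{ 'num' }

To compute FIRST(num L L), process the symbols left to right:
Symbol num is a terminal. Add 'num' and stop.
FIRST(num L L) = { 'num' }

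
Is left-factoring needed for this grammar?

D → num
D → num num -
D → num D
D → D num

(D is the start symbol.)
Yes, D has productions with common prefix 'num'

Left-factoring is needed when two productions for the same non-terminal
share a common prefix on the right-hand side.

Productions for D:
  D → num
  D → num num -
  D → num D
  D → D num

Found common prefix 'num' in productions for D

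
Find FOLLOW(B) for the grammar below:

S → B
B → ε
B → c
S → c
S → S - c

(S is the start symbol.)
{ $, '-' }

To compute FOLLOW(B), find every occurrence of B on a right-hand side N → α B β: add FIRST(β) \ {ε}, and if β is empty or nullable also add FOLLOW(N). Iterate to a fixed point.

In S → B: B is at the end, add FOLLOW(S)

The FOLLOW sets referred to above (computed the same way, to a fixed point):
  FOLLOW(S) = { $, '-' }

Taking the union: FOLLOW(B) = { $, '-' }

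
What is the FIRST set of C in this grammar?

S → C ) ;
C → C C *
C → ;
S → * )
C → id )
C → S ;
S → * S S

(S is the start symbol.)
{ '*', ';', 'id' }

To compute FIRST(C), examine every production with C on the left-hand side, reading each right-hand side left to right until a non-nullable symbol is reached.

FIRST sets of the other non-terminals involved (by the same procedure, iterated to a fixed point):
  FIRST(S) = { '*', ';', 'id' }

From C → C C *:
  - C is the symbol being defined: contributes nothing new
    C is not nullable, so stop
From C → ;:
  - ';' is a terminal: add ';' and stop
From C → id ):
  - id is a terminal: add 'id' and stop
From C → S ;:
  - S is a non-terminal: add FIRST(S) \ {ε} = { '*', ';', 'id' }
    S is not nullable, so stop

Collecting: FIRST(C) = { '*', ';', 'id' }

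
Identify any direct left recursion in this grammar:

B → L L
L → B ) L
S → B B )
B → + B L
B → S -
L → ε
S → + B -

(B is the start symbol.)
B → L L: starts with L
L → B ) L: starts with B
S → B B ): starts with B
B → + B L: starts with '+'
B → S -: starts with S
L → ε: starts with ε
S → + B -: starts with '+'

No direct left recursion found.

Answer: No direct left recursion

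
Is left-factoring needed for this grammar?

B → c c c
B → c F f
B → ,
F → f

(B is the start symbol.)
Yes, B has productions with common prefix 'c'

Left-factoring is needed when two productions for the same non-terminal
share a common prefix on the right-hand side.

Productions for B:
  B → c c c
  B → c F f
  B → ,

Found common prefix 'c' in productions for B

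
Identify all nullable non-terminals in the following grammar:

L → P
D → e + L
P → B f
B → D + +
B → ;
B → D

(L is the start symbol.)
None

A non-terminal is nullable if it can derive ε (the empty string): either it has an ε-production, or it has a production whose right-hand side consists entirely of nullable non-terminals.

There are no ε-productions, so no non-terminal can derive ε.
No non-terminals are nullable.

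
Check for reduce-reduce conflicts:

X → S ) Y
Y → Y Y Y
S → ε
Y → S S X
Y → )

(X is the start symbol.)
Augment with X' → X and build the canonical LR(0) collection (I0 = CLOSURE({[X' → . X]}), then GOTO on every symbol after a dot until no new states appear). It has 11 states:
  I0: { [S → .], [X → . S ) Y], [X' → . X] }  — reduce
  I1: { [X → S . ) Y] }  — shift
  I2: { [X' → X .] }  — accept
  I3: { [S → .], [X → S ) . Y], [Y → . )], [Y → . S S X], [Y → . Y Y Y] }  — shift, reduce
  I4: { [Y → ) .] }  — reduce
  I5: { [S → .], [Y → S . S X] }  — reduce
  I6: { [S → .], [X → S ) Y .], [Y → . )], [Y → . S S X], [Y → . Y Y Y], [Y → Y . Y Y] }  — shift, 2 reduces
  I7: { [S → .], [Y → . )], [Y → . S S X], [Y → . Y Y Y], [Y → Y . Y Y], [Y → Y Y . Y] }  — shift, reduce
  I8: { [S → .], [Y → . )], [Y → . S S X], [Y → . Y Y Y], [Y → Y . Y Y], [Y → Y Y . Y], [Y → Y Y Y .] }  — shift, 2 reduces
  I9: { [S → .], [X → . S ) Y], [Y → S S . X] }  — reduce
  I10: { [Y → S S X .] }  — reduce

I6 contains complete items [S → .], [X → S ) Y .] — reduce-reduce conflict.
I8 contains complete items [S → .], [Y → Y Y Y .] — reduce-reduce conflict.

Answer: Yes — I6: [S → .] vs [X → S ) Y .]; I8: [S → .] vs [Y → Y Y Y .]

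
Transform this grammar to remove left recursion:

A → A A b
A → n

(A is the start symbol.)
A is directly left-recursive. The standard transformation for
  A → A α₁ | ... | A α_m | β₁ | ... | β_n
is
  A  → β₁ A' | ... | β_n A'
  A' → α₁ A' | ... | α_m A' | ε

A → n becomes A → n A'
A → A A b becomes A' → A b A'
Add A' → ε

Resulting grammar:
A → n A'
A' → A b A'
A' → ε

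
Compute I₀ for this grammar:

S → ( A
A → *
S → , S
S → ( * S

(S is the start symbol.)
{ [S → . ( * S], [S → . ( A], [S → . , S], [S' → . S] }

First, augment the grammar with S' → S
I₀ = CLOSURE({ [S' → . S] }):
  [S' → . S] has the dot before S: add [S → . ( A], [S → . , S], [S → . ( * S]
No further items can be added.

I₀ = { [S → . ( * S], [S → . ( A], [S → . , S], [S' → . S] }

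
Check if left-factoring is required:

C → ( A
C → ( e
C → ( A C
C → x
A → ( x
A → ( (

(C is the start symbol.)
Yes, C has productions with common prefix '('; A has productions with common prefix '('

Left-factoring is needed when two productions for the same non-terminal
share a common prefix on the right-hand side.

Productions for C:
  C → ( A
  C → ( e
  C → ( A C
  C → x
Productions for A:
  A → ( x
  A → ( (

Found common prefix '(' in productions for C
Found common prefix '(' in productions for A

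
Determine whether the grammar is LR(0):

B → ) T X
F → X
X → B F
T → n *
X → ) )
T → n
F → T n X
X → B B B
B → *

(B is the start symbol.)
A grammar is LR(0) if no state in the canonical LR(0) collection has:
  - both a shift item (dot before a terminal) and a complete item (shift-reduce conflict), or
  - two or more complete items (reduce-reduce conflict; the accept item [B' → B .] counts as a complete item here).

Augment with B' → B and build the canonical LR(0) collection (I0 = CLOSURE({[B' → . B]}), then GOTO on every symbol after a dot until no new states appear). It has 18 states:
  I0: { [B → . ) T X], [B → . *], [B' → . B] }  — shift
  I1: { [B → ) . T X], [T → . n *], [T → . n] }  — shift
  I2: { [B → * .] }  — reduce
  I3: { [B' → B .] }  — accept
  I4: { [B → ) T . X], [B → . ) T X], [B → . *], [X → . ) )], [X → . B B B], [X → . B F] }  — shift
  I5: { [T → n . *], [T → n .] }  — shift, reduce
  I6: { [T → n * .] }  — reduce
  I7: { [B → ) . T X], [T → . n *], [T → . n], [X → ) . )] }  — shift
  I8: { [B → . ) T X], [B → . *], [F → . T n X], [F → . X], [T → . n *], [T → . n], [X → . ) )], [X → . B B B], [X → . B F], [X → B . B B], [X → B . F] }  — shift
  I9: { [B → ) T X .] }  — reduce
  I10: { [B → . ) T X], [B → . *], [F → . T n X], [F → . X], [T → . n *], [T → . n], [X → . ) )], [X → . B B B], [X → . B F], [X → B . B B], [X → B . F], [X → B B . B] }  — shift
  I11: { [X → B F .] }  — reduce
  I12: { [F → T . n X] }  — shift
  I13: { [F → X .] }  — reduce
  I14: { [B → . ) T X], [B → . *], [F → T n . X], [X → . ) )], [X → . B B B], [X → . B F] }  — shift
  I15: { [F → T n X .] }  — reduce
  I16: { [B → . ) T X], [B → . *], [F → . T n X], [F → . X], [T → . n *], [T → . n], [X → . ) )], [X → . B B B], [X → . B F], [X → B . B B], [X → B . F], [X → B B . B], [X → B B B .] }  — shift, reduce
  I17: { [X → ) ) .] }  — reduce

Conflict in state I5:
  Shift-reduce conflict between [T → n .] and [T → n . *]
So the grammar is NOT LR(0).

Answer: No. Shift-reduce conflict between [T → n .] and [T → n . *]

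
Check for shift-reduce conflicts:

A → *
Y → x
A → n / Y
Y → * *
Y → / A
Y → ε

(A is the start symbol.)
Yes — I4: [Y → .] vs [Y → . * *]

A shift-reduce conflict occurs when an LR(0) state has both:
  - a complete (reduce) item [A → α .] (dot at the end), and
  - a shift item [B → β . c γ] (dot before a terminal).

Augment with A' → A and build the canonical LR(0) collection (I0 = CLOSURE({[A' → . A]}), then GOTO on every symbol after a dot until no new states appear). It has 11 states:
  I0: { [A → . *], [A → . n / Y], [A' → . A] }  — shift
  I1: { [A → * .] }  — reduce
  I2: { [A' → A .] }  — accept
  I3: { [A → n . / Y] }  — shift
  I4: { [A → n / . Y], [Y → . * *], [Y → . / A], [Y → . x], [Y → .] }  — shift, reduce
  I5: { [Y → * . *] }  — shift
  I6: { [A → . *], [A → . n / Y], [Y → / . A] }  — shift
  I7: { [A → n / Y .] }  — reduce
  I8: { [Y → x .] }  — reduce
  I9: { [Y → / A .] }  — reduce
  I10: { [Y → * * .] }  — reduce

I4 contains reduce item [Y → .] and shift items [Y → . * *], [Y → . / A], [Y → . x] — shift-reduce conflict.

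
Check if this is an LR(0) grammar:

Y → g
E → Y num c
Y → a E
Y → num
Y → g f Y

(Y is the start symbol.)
A grammar is LR(0) if no state in the canonical LR(0) collection has:
  - both a shift item (dot before a terminal) and a complete item (shift-reduce conflict), or
  - two or more complete items (reduce-reduce conflict; the accept item [Y' → Y .] counts as a complete item here).

Augment with Y' → Y and build the canonical LR(0) collection (I0 = CLOSURE({[Y' → . Y]}), then GOTO on every symbol after a dot until no new states appear). It has 11 states:
  I0: { [Y → . a E], [Y → . g f Y], [Y → . g], [Y → . num], [Y' → . Y] }  — shift
  I1: { [Y' → Y .] }  — accept
  I2: { [E → . Y num c], [Y → . a E], [Y → . g f Y], [Y → . g], [Y → . num], [Y → a . E] }  — shift
  I3: { [Y → g . f Y], [Y → g .] }  — shift, reduce
  I4: { [Y → num .] }  — reduce
  I5: { [Y → . a E], [Y → . g f Y], [Y → . g], [Y → . num], [Y → g f . Y] }  — shift
  I6: { [Y → g f Y .] }  — reduce
  I7: { [Y → a E .] }  — reduce
  I8: { [E → Y . num c] }  — shift
  I9: { [E → Y num . c] }  — shift
  I10: { [E → Y num c .] }  — reduce

Conflict in state I3:
  Shift-reduce conflict between [Y → g .] and [Y → g . f Y]
So the grammar is NOT LR(0).

Answer: No. Shift-reduce conflict between [Y → g .] and [Y → g . f Y]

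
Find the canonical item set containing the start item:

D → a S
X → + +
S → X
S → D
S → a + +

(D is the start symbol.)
First, augment the grammar with D' → D
I₀ = CLOSURE({ [D' → . D] }):
  [D' → . D] has the dot before D: add [D → . a S]
No further items can be added.

I₀ = { [D → . a S], [D' → . D] }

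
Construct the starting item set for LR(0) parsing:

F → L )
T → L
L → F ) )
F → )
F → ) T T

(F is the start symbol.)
First, augment the grammar with F' → F
I₀ = CLOSURE({ [F' → . F] }):
  [F' → . F] has the dot before F: add [F → . L )], [F → . )], [F → . ) T T]
  [F → . L )] has the dot before L: add [L → . F ) )]
No further items can be added.

I₀ = { [F → . ) T T], [F → . )], [F → . L )], [F' → . F], [L → . F ) )] }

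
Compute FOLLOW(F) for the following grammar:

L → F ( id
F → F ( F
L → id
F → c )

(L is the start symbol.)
In L → F ( id: F is followed by '(' id, add FIRST('(' id) \ {ε} = { '(' }
In F → F ( F: F is followed by '(' F, add FIRST('(' F) \ {ε} = { '(' }
In F → F ( F: F is at the end; this adds FOLLOW(F) to itself — nothing new

Taking the union: FOLLOW(F) = { '(' }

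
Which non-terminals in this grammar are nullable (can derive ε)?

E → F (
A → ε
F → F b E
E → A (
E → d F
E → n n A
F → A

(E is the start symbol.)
{ 'A', 'F' }

A non-terminal is nullable if it can derive ε (the empty string): either it has an ε-production, or it has a production whose right-hand side consists entirely of nullable non-terminals.

ε-productions: A → ε
So A is immediately nullable.
F → A: every symbol on the right is nullable, so F is nullable too.
No further non-terminal can be added: every production for the remaining non-terminals contains a terminal or a non-nullable non-terminal.
Nullable = { 'A', 'F' }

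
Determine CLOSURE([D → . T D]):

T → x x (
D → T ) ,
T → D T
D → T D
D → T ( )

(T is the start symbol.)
{ [D → . T ( )], [D → . T ) ,], [D → . T D], [T → . D T], [T → . x x (] }

To compute CLOSURE, for each item [A → α.Bβ] where B is a non-terminal, add [B → .γ] for all productions B → γ; repeat for the newly added items until nothing changes.

Start with: [D → . T D]
  [D → . T D] has the dot before T: add [T → . x x (], [T → . D T]
  [T → . D T] has the dot before D: add [D → . T ) ,], [D → . T ( )]
No further items can be added.

CLOSURE = { [D → . T ( )], [D → . T ) ,], [D → . T D], [T → . D T], [T → . x x (] }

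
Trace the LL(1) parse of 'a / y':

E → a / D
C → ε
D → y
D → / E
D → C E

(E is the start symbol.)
Stack is shown with the top on the left.

Stack    Input    Action
------------------------
E $      a / y $  output E → a / D
a / D $  a / y $  match 'a'
/ D $    / y $    match '/'
D $      y $      output D → y
y $      y $      match 'y'
$        $        accept

The string is accepted.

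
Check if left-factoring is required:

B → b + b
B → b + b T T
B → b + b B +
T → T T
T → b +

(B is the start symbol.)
Yes, B has productions with common prefix 'b + b'

Left-factoring is needed when two productions for the same non-terminal
share a common prefix on the right-hand side.

Productions for B:
  B → b + b
  B → b + b T T
  B → b + b B +
Productions for T:
  T → T T
  T → b +

Found common prefix 'b + b' in productions for B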